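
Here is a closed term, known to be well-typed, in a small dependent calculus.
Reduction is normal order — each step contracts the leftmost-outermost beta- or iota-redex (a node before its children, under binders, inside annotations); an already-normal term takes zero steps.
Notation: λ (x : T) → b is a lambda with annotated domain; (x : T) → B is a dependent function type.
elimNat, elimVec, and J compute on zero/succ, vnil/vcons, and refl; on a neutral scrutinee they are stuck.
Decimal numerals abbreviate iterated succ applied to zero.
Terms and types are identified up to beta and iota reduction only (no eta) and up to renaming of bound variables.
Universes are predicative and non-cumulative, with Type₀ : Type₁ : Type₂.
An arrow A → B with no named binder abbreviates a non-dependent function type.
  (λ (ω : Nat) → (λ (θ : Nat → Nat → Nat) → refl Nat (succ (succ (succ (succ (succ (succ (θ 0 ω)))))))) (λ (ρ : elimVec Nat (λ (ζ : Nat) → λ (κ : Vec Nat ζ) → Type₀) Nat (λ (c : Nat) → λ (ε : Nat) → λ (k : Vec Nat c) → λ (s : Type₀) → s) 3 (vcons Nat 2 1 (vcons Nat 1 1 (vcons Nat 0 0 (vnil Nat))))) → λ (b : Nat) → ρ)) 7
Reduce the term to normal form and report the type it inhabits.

reduced normal form:
  refl Nat 6
inferred type:
  Eq Nat 6 6


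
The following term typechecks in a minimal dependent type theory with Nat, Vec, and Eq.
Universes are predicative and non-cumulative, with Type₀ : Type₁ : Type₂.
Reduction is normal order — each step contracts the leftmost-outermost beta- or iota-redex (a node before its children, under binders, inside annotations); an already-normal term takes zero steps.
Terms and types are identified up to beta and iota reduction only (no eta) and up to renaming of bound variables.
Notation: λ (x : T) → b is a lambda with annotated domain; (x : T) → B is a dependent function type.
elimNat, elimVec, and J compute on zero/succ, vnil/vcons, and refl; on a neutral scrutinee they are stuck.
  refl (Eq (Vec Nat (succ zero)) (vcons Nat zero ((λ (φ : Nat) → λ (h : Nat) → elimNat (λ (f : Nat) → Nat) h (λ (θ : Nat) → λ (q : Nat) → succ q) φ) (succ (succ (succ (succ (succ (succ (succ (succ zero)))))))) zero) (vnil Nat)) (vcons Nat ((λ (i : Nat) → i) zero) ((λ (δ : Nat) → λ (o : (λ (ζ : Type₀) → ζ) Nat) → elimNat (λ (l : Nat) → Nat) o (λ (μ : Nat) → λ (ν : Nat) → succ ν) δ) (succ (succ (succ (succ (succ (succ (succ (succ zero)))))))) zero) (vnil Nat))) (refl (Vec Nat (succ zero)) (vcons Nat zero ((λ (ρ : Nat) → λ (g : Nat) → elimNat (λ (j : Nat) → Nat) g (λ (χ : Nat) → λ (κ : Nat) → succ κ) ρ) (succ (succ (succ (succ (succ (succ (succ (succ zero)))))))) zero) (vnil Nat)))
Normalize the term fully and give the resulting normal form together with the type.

normal form:
  refl (Eq (Vec Nat (succ zero)) (vcons Nat zero (succ (succ (succ (succ (succ (succ (succ (succ zero)))))))) (vnil Nat)) (vcons Nat zero (succ (succ (succ (succ (succ (succ (succ (succ zero)))))))) (vnil Nat))) (refl (Vec Nat (succ zero)) (vcons Nat zero (succ (succ (succ (succ (succ (succ (succ (succ zero)))))))) (vnil Nat)))
inferred type:
  Eq (Eq (Vec Nat (succ zero)) (vcons Nat zero (succ (succ (succ (succ (succ (succ (succ (succ zero)))))))) (vnil Nat)) (vcons Nat zero (succ (succ (succ (succ (succ (succ (succ (succ zero)))))))) (vnil Nat))) (refl (Vec Nat (succ zero)) (vcons Nat zero (succ (succ (succ (succ (succ (succ (succ (succ zero)))))))) (vnil Nat))) (refl (Vec Nat (succ zero)) (vcons Nat zero (succ (succ (succ (succ (succ (succ (succ (succ zero)))))))) (vnil Nat)))
observation: normalization takes exactly 82 steps under the normal-order strategy.


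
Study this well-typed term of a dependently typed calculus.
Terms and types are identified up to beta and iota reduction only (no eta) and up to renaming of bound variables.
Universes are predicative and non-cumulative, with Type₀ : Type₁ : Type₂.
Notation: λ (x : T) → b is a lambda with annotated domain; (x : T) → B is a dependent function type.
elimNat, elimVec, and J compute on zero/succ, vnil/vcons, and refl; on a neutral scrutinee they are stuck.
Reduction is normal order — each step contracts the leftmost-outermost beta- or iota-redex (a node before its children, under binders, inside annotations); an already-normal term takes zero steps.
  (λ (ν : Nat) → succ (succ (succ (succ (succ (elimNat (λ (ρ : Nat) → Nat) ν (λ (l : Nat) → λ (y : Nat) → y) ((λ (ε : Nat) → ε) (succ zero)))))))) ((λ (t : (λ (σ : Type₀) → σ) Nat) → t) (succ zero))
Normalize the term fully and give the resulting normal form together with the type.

reduced normal form:
  succ (succ (succ (succ (succ (succ zero)))))
the term's type:
  Nat
observation: normalization takes exactly 7 steps under the normal-order strategy.


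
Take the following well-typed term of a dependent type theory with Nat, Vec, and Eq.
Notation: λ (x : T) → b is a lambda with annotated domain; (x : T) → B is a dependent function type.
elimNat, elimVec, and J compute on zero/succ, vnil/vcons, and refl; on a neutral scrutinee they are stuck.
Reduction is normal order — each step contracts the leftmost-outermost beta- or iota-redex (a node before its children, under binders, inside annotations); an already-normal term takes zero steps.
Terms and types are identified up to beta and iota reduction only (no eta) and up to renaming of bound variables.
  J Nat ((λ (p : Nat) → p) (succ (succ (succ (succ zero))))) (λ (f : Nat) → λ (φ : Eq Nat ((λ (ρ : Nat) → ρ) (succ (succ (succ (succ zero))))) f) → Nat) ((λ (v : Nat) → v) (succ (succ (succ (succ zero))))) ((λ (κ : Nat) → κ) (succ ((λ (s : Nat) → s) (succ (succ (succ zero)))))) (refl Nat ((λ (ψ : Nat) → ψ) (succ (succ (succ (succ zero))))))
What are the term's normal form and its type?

reduced normal form:
  succ (succ (succ (succ zero)))
type:
  Nat


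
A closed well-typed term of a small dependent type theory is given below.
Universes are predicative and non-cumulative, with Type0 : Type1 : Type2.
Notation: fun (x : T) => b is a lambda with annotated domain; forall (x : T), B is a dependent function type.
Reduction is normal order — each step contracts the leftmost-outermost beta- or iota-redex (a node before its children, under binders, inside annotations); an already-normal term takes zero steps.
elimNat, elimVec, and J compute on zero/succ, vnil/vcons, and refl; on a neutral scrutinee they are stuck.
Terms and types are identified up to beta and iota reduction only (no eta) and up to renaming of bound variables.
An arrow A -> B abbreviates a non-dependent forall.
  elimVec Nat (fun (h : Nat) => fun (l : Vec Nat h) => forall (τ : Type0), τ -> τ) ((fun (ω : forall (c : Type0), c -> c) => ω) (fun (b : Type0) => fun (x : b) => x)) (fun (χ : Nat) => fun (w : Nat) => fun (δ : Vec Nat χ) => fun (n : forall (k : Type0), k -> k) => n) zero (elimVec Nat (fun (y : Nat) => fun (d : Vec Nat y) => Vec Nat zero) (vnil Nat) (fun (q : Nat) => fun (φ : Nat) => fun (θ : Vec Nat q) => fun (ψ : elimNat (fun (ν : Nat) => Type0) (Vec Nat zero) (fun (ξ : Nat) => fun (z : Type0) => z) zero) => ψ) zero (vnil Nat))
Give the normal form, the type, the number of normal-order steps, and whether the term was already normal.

reduced normal form:
  fun (h : Type0) => fun (l : h) => l
the term's type:
  forall (h : Type0), h -> h
steps to reach normal form (normal order): 3
term was already normal: no
first contracted redex: a beta-redex


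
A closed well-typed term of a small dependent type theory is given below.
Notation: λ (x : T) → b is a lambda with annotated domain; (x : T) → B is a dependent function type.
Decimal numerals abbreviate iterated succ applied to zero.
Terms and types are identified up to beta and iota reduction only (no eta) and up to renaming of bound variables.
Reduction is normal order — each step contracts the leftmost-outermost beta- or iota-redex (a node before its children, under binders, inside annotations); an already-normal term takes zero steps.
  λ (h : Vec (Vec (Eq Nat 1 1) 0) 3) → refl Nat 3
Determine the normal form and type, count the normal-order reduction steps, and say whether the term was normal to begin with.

resulting normal form:
  λ (h : Vec (Vec (Eq Nat 1 1) 0) 3) → refl Nat 3
type:
  (h : Vec (Vec (Eq Nat 1 1) 0) 3) → Eq Nat 3 3
reduction steps (normal order): 0
term was already normal: yes


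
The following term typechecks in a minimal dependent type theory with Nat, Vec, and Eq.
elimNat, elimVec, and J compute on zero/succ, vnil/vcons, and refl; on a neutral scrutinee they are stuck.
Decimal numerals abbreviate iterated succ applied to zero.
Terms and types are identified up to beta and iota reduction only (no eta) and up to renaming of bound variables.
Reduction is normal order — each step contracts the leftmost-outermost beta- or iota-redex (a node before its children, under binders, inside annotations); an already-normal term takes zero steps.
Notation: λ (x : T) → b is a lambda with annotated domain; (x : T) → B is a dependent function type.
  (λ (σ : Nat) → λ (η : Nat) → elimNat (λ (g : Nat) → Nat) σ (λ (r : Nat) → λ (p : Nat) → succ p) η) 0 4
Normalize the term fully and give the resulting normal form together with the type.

normal form:
  4
inferred type:
  Nat
observation: the first redex contracted is a beta-redex; the normal form is reached in 15 normal-order steps.


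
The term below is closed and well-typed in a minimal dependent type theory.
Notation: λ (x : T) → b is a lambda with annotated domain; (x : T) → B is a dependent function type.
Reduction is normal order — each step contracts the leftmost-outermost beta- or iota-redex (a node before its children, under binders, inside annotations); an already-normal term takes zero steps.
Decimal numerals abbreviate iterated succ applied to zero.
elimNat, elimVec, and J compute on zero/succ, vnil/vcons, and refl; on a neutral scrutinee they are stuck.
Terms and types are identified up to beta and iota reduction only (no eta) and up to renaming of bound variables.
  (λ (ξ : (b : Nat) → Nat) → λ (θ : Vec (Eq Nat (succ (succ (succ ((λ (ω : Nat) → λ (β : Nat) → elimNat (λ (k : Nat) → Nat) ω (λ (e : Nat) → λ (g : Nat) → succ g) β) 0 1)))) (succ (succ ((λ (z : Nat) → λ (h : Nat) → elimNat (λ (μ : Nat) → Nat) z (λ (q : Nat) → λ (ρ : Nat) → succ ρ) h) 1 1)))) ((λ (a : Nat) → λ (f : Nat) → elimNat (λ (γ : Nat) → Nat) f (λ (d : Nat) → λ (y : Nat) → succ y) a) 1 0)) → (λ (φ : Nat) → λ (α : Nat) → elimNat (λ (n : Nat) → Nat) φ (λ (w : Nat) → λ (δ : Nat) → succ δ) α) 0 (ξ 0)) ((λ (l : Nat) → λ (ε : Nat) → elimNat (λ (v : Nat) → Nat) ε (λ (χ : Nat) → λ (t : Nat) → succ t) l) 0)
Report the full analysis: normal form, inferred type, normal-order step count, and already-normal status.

reduced normal form:
  λ (ξ : Vec (Eq Nat 4 4) 1) → 0
inferred type:
  (ξ : Vec (Eq Nat 4 4) 1) → Nat
reduction steps (normal order): 25
already normal: no
first contracted redex: a beta-redex


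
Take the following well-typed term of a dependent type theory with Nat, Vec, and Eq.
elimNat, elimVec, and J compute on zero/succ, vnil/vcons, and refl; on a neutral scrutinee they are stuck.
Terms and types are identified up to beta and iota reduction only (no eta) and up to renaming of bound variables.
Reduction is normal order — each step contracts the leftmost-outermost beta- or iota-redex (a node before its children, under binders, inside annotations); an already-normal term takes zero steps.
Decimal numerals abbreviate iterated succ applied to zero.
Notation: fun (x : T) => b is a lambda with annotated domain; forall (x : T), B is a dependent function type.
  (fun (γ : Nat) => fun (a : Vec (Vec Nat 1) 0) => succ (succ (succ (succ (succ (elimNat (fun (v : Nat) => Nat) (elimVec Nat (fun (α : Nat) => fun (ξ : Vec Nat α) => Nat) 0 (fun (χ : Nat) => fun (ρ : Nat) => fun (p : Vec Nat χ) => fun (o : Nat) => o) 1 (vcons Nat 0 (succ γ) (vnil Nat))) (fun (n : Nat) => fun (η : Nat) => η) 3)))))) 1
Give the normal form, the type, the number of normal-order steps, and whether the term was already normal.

normal form:
  fun (γ : Vec (Vec Nat 1) 0) => 5
the term's type:
  forall (γ : Vec (Vec Nat 1) 0), Nat
reduction steps (normal order): 17
term was already normal: no
first contracted redex: a beta-redex


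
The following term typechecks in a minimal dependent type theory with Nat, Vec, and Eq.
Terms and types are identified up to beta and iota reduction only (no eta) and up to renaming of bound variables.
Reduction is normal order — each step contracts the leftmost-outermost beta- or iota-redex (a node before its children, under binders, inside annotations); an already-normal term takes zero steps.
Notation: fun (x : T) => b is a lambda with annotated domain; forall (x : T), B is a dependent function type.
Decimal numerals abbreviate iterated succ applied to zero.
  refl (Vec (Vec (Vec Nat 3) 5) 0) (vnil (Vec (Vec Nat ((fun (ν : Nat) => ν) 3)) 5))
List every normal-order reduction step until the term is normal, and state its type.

normal-order reduction:
  refl (Vec (Vec (Vec Nat 3) 5) 0) (vnil (Vec (Vec Nat ((fun (ν : Nat) => ν) 3)) 5))
  ~> refl (Vec (Vec (Vec Nat 3) 5) 0) (vnil (Vec (Vec Nat 3) 5))
the term's type:
  Eq (Vec (Vec (Vec Nat 3) 5) 0) (vnil (Vec (Vec Nat 3) 5)) (vnil (Vec (Vec Nat 3) 5))


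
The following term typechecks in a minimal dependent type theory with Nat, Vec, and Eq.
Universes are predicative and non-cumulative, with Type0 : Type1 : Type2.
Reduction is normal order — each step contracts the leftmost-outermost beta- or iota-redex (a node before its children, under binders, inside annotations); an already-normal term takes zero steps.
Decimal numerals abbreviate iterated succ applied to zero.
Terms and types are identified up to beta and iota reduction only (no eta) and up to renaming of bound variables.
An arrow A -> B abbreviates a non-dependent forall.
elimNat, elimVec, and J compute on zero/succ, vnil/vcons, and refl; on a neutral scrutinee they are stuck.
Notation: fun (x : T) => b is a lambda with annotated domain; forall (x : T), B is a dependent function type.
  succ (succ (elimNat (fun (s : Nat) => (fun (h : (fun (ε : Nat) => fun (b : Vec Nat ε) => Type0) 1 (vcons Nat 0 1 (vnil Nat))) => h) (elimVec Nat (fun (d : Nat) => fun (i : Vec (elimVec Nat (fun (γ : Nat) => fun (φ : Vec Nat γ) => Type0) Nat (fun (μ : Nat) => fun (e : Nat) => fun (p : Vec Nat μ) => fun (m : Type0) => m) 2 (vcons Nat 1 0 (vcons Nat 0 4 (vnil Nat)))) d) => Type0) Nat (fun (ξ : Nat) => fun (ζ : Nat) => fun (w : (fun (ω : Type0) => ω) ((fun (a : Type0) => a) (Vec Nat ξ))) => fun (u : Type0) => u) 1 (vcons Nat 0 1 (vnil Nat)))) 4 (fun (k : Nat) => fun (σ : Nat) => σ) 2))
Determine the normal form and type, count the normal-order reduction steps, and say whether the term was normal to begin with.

normal form:
  6
type:
  Nat
reduction steps (normal order): 7
started in normal form: no
first contracted redex: an elimNat iota-redex


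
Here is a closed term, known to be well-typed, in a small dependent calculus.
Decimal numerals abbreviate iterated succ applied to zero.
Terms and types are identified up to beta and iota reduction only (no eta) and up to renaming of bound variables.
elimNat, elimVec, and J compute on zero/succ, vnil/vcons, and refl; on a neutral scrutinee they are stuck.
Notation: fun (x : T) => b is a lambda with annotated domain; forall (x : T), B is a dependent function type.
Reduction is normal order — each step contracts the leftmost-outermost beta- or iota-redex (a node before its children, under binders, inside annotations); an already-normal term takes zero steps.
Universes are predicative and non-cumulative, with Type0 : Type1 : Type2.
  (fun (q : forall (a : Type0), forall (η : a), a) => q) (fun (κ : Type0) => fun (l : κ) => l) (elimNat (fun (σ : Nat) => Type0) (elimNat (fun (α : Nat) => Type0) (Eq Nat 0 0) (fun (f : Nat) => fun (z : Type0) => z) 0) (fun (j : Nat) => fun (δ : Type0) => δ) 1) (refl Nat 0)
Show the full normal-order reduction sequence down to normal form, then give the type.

normal-order reduction:
  (fun (q : forall (a : Type0), forall (η : a), a) => q) (fun (κ : Type0) => fun (l : κ) => l) (elimNat (fun (σ : Nat) => Type0) (elimNat (fun (α : Nat) => Type0) (Eq Nat 0 0) (fun (f : Nat) => fun (z : Type0) => z) 0) (fun (j : Nat) => fun (δ : Type0) => δ) 1) (refl Nat 0)
  ~> (fun (q : Type0) => fun (a : q) => a) (elimNat (fun (η : Nat) => Type0) (elimNat (fun (κ : Nat) => Type0) (Eq Nat 0 0) (fun (l : Nat) => fun (σ : Type0) => σ) 0) (fun (α : Nat) => fun (f : Type0) => f) 1) (refl Nat 0)
  ~> (fun (q : elimNat (fun (a : Nat) => Type0) (elimNat (fun (η : Nat) => Type0) (Eq Nat 0 0) (fun (κ : Nat) => fun (l : Type0) => l) 0) (fun (σ : Nat) => fun (α : Type0) => α) 1) => q) (refl Nat 0)
  ~> refl Nat 0
the term's type:
  Eq Nat 0 0


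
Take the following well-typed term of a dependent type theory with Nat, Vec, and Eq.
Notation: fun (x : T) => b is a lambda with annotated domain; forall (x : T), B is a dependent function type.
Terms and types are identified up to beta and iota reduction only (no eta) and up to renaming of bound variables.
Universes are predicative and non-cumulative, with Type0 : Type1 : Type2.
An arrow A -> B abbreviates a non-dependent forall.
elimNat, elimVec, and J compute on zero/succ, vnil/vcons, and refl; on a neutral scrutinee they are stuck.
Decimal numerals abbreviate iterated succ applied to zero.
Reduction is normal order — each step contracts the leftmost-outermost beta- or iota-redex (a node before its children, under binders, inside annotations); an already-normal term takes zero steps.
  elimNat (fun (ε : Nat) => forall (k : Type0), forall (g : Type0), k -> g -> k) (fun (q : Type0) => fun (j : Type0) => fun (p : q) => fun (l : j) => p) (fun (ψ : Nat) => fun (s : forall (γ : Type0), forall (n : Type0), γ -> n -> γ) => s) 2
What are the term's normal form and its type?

resulting normal form:
  fun (ε : Type0) => fun (k : Type0) => fun (g : ε) => fun (q : k) => g
inferred type:
  forall (ε : Type0), forall (k : Type0), ε -> k -> ε
observation: the term reaches its normal form after 7 normal-order steps.


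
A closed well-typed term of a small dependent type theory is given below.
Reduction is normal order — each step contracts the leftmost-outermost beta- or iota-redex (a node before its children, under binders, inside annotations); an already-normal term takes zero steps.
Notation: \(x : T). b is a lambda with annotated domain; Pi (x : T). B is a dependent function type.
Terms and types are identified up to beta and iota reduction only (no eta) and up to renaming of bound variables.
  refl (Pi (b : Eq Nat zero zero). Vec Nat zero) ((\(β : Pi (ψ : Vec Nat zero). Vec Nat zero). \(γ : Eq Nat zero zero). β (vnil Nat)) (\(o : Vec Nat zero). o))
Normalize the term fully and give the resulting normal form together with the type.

resulting normal form:
  refl (Pi (b : Eq Nat zero zero). Vec Nat zero) (\(β : Eq Nat zero zero). vnil Nat)
the term's type:
  Eq (Pi (b : Eq Nat zero zero). Vec Nat zero) (\(β : Eq Nat zero zero). vnil Nat) (\(ψ : Eq Nat zero zero). vnil Nat)


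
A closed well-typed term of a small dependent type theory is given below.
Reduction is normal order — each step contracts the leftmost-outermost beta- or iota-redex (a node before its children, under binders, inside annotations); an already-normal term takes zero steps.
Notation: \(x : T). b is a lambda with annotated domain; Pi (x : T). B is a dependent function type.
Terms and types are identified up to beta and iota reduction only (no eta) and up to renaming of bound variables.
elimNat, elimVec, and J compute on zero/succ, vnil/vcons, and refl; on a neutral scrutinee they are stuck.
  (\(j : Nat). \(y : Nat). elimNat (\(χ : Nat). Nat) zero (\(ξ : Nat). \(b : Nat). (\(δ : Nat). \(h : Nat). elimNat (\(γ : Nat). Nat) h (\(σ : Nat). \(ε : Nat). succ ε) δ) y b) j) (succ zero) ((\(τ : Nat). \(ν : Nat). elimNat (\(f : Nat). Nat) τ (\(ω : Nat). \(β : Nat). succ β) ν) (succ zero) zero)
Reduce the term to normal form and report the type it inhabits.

resulting normal form:
  succ zero
inferred type:
  Nat
observation: reduction starts at a beta-redex, and 15 normal-order steps reach the normal form.


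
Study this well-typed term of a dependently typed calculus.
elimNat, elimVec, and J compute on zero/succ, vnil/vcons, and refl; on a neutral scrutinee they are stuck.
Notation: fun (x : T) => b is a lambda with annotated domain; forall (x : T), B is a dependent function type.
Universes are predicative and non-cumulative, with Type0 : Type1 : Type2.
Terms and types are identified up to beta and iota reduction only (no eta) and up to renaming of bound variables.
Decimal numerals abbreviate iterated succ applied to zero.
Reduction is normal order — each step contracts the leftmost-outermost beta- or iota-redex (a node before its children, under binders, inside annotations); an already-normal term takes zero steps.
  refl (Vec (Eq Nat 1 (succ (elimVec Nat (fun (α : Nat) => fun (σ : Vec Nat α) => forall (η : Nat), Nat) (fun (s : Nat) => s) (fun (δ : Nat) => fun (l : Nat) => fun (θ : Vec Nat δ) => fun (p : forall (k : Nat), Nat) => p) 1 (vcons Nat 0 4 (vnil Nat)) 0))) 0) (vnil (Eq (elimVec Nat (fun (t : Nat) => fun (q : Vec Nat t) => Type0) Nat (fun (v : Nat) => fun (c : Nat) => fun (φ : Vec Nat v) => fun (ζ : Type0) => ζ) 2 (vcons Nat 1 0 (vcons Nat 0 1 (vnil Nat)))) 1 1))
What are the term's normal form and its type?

resulting normal form:
  refl (Vec (Eq Nat 1 1) 0) (vnil (Eq Nat 1 1))
inferred type:
  Eq (Vec (Eq Nat 1 1) 0) (vnil (Eq Nat 1 1)) (vnil (Eq Nat 1 1))


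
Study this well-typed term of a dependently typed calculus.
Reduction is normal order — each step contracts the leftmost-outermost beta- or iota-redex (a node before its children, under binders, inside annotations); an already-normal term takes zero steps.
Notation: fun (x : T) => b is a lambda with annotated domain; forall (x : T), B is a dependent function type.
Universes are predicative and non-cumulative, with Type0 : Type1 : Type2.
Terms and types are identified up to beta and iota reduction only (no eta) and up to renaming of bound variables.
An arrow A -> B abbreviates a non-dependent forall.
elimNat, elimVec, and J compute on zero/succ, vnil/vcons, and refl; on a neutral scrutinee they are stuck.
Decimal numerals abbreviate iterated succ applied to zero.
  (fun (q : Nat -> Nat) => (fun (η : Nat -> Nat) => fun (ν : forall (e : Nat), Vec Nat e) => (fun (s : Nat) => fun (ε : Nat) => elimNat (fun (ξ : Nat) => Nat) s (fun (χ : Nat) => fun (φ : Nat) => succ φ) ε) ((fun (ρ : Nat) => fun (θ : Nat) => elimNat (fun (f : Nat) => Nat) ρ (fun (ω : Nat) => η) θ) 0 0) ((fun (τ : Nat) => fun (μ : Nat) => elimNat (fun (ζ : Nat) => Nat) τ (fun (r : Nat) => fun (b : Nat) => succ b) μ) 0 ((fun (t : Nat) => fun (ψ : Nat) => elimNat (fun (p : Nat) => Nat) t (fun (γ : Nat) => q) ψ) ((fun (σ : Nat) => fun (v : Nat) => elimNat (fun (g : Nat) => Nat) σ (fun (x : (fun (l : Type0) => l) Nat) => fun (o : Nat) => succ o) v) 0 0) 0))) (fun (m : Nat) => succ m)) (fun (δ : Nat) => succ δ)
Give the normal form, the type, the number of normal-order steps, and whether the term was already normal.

resulting normal form:
  fun (q : forall (η : Nat), Vec Nat η) => 0
type:
  (forall (q : Nat), Vec Nat q) -> Nat
normal-order step count: 17
term was already normal: no
first contracted redex: a beta-redex


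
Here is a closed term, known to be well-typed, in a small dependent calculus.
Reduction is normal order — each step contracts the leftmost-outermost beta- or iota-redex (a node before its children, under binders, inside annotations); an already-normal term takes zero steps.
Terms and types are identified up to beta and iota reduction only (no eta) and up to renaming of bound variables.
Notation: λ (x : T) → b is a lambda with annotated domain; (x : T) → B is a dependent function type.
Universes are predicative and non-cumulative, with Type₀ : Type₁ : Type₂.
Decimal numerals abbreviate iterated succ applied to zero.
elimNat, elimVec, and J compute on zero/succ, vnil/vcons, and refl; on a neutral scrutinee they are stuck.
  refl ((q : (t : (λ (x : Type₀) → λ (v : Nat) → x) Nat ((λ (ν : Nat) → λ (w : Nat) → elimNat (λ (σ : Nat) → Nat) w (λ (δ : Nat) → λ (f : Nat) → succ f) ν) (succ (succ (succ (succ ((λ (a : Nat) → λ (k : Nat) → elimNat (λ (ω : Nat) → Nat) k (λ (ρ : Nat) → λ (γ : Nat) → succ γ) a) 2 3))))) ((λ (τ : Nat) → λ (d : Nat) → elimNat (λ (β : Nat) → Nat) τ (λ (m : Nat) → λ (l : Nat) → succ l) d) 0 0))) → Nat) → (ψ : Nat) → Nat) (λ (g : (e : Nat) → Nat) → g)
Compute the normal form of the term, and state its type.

reduced normal form:
  refl ((q : (t : Nat) → Nat) → (x : Nat) → Nat) (λ (v : (ν : Nat) → Nat) → v)
type:
  Eq ((q : (t : Nat) → Nat) → (x : Nat) → Nat) (λ (v : (ν : Nat) → Nat) → v) (λ (w : (σ : Nat) → Nat) → w)


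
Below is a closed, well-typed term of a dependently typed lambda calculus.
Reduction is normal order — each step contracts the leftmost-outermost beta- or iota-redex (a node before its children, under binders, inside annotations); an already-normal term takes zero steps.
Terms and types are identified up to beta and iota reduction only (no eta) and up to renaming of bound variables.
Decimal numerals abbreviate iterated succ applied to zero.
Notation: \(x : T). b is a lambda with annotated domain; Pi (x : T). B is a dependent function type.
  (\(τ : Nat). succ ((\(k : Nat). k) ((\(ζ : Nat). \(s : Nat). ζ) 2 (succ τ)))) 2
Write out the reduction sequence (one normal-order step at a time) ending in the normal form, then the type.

normal-order reduction sequence:
  (\(τ : Nat). succ ((\(k : Nat). k) ((\(ζ : Nat). \(s : Nat). ζ) 2 (succ τ)))) 2
  ~> succ ((\(τ : Nat). τ) ((\(k : Nat). \(ζ : Nat). k) 2 3))
  ~> succ ((\(τ : Nat). \(k : Nat). τ) 2 3)
  ~> succ ((\(τ : Nat). 2) 3)
  ~> 3
inferred type:
  Nat


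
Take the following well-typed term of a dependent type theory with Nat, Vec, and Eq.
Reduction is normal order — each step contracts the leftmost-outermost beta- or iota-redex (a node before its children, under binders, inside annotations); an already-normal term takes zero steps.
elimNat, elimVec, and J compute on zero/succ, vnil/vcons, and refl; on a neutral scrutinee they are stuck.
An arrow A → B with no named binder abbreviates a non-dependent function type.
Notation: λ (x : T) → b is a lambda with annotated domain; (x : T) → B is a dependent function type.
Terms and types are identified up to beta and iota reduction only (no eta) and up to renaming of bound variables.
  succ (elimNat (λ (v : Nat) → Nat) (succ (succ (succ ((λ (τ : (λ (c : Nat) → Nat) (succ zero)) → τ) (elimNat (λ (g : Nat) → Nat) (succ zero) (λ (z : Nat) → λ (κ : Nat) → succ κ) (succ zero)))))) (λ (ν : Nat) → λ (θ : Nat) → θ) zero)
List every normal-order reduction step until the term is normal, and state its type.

normal-order reduction:
  succ (elimNat (λ (v : Nat) → Nat) (succ (succ (succ ((λ (τ : (λ (c : Nat) → Nat) (succ zero)) → τ) (elimNat (λ (g : Nat) → Nat) (succ zero) (λ (z : Nat) → λ (κ : Nat) → succ κ) (succ zero)))))) (λ (ν : Nat) → λ (θ : Nat) → θ) zero)
  ~> succ (succ (succ (succ ((λ (v : (λ (τ : Nat) → Nat) (succ zero)) → v) (elimNat (λ (c : Nat) → Nat) (succ zero) (λ (g : Nat) → λ (z : Nat) → succ z) (succ zero))))))
  ~> succ (succ (succ (succ (elimNat (λ (v : Nat) → Nat) (succ zero) (λ (τ : Nat) → λ (c : Nat) → succ c) (succ zero)))))
  ~> succ (succ (succ (succ ((λ (v : Nat) → λ (τ : Nat) → succ τ) zero (elimNat (λ (c : Nat) → Nat) (succ zero) (λ (g : Nat) → λ (z : Nat) → succ z) zero)))))
  ~> succ (succ (succ (succ ((λ (v : Nat) → succ v) (elimNat (λ (τ : Nat) → Nat) (succ zero) (λ (c : Nat) → λ (g : Nat) → succ g) zero)))))
  ~> succ (succ (succ (succ (succ (elimNat (λ (v : Nat) → Nat) (succ zero) (λ (τ : Nat) → λ (c : Nat) → succ c) zero)))))
  ~> succ (succ (succ (succ (succ (succ zero)))))
inferred type:
  Nat


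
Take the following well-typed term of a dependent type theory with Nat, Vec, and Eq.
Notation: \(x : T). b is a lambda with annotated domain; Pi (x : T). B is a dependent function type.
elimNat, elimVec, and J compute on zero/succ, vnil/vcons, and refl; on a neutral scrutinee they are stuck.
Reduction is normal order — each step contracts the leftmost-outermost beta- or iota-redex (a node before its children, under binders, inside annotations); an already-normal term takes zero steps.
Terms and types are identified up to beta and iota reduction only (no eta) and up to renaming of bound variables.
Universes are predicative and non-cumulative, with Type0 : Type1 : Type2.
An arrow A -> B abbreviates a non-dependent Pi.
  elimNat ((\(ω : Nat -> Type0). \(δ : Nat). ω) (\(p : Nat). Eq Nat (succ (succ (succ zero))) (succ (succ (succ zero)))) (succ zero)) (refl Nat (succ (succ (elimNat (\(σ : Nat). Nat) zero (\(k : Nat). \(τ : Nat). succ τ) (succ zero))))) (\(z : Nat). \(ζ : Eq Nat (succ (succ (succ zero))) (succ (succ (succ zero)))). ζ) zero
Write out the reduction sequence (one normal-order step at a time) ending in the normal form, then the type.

normal-order reduction sequence:
  elimNat ((\(ω : Nat -> Type0). \(δ : Nat). ω) (\(p : Nat). Eq Nat (succ (succ (succ zero))) (succ (succ (succ zero)))) (succ zero)) (refl Nat (succ (succ (elimNat (\(σ : Nat). Nat) zero (\(k : Nat). \(τ : Nat). succ τ) (succ zero))))) (\(z : Nat). \(ζ : Eq Nat (succ (succ (succ zero))) (succ (succ (succ zero)))). ζ) zero
  ~> refl Nat (succ (succ (elimNat (\(ω : Nat). Nat) zero (\(δ : Nat). \(p : Nat). succ p) (succ zero))))
  ~> refl Nat (succ (succ ((\(ω : Nat). \(δ : Nat). succ δ) zero (elimNat (\(p : Nat). Nat) zero (\(σ : Nat). \(k : Nat). succ k) zero))))
  ~> refl Nat (succ (succ ((\(ω : Nat). succ ω) (elimNat (\(δ : Nat). Nat) zero (\(p : Nat). \(σ : Nat). succ σ) zero))))
  ~> refl Nat (succ (succ (succ (elimNat (\(ω : Nat). Nat) zero (\(δ : Nat). \(p : Nat). succ p) zero))))
  ~> refl Nat (succ (succ (succ zero)))
the term's type:
  Eq Nat (succ (succ (succ zero))) (succ (succ (succ zero)))


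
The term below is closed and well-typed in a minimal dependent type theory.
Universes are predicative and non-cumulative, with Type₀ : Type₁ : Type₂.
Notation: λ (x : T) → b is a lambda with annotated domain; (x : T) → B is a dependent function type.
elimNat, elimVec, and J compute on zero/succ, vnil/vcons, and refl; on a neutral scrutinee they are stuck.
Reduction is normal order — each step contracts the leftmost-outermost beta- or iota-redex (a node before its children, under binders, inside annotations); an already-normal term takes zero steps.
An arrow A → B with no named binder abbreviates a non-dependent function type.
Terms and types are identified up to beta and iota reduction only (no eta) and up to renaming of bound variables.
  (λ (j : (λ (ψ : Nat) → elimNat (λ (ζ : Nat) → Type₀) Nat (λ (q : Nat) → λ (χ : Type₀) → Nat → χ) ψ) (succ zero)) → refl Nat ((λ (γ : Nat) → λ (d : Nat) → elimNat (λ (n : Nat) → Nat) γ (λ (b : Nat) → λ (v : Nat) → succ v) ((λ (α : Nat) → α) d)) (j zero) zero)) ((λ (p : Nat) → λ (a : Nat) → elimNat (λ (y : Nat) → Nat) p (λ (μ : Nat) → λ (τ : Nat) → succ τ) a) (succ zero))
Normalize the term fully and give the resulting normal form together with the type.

reduced normal form:
  refl Nat (succ zero)
type:
  Eq Nat (succ zero) (succ zero)


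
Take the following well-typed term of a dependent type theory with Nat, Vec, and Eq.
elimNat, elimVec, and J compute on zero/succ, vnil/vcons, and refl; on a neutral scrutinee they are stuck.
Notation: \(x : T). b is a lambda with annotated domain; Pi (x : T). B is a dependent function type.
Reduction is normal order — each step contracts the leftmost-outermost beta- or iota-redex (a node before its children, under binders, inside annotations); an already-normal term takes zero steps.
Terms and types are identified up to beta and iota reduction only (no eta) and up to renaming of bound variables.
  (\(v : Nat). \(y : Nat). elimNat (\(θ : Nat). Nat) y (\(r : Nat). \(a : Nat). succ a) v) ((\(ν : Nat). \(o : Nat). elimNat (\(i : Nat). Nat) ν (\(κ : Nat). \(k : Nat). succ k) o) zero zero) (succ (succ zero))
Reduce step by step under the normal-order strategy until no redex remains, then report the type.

reduction (normal order):
  (\(v : Nat). \(y : Nat). elimNat (\(θ : Nat). Nat) y (\(r : Nat). \(a : Nat). succ a) v) ((\(ν : Nat). \(o : Nat). elimNat (\(i : Nat). Nat) ν (\(κ : Nat). \(k : Nat). succ k) o) zero zero) (succ (succ zero))
  ~> (\(v : Nat). elimNat (\(y : Nat). Nat) v (\(θ : Nat). \(r : Nat). succ r) ((\(a : Nat). \(ν : Nat). elimNat (\(o : Nat). Nat) a (\(i : Nat). \(κ : Nat). succ κ) ν) zero zero)) (succ (succ zero))
  ~> elimNat (\(v : Nat). Nat) (succ (succ zero)) (\(y : Nat). \(θ : Nat). succ θ) ((\(r : Nat). \(a : Nat). elimNat (\(ν : Nat). Nat) r (\(o : Nat). \(i : Nat). succ i) a) zero zero)
  ~> elimNat (\(v : Nat). Nat) (succ (succ zero)) (\(y : Nat). \(θ : Nat). succ θ) ((\(r : Nat). elimNat (\(a : Nat). Nat) zero (\(ν : Nat). \(o : Nat). succ o) r) zero)
  ~> elimNat (\(v : Nat). Nat) (succ (succ zero)) (\(y : Nat). \(θ : Nat). succ θ) (elimNat (\(r : Nat). Nat) zero (\(a : Nat). \(ν : Nat). succ ν) zero)
  ~> elimNat (\(v : Nat). Nat) (succ (succ zero)) (\(y : Nat). \(θ : Nat). succ θ) zero
  ~> succ (succ zero)
the term's type:
  Nat


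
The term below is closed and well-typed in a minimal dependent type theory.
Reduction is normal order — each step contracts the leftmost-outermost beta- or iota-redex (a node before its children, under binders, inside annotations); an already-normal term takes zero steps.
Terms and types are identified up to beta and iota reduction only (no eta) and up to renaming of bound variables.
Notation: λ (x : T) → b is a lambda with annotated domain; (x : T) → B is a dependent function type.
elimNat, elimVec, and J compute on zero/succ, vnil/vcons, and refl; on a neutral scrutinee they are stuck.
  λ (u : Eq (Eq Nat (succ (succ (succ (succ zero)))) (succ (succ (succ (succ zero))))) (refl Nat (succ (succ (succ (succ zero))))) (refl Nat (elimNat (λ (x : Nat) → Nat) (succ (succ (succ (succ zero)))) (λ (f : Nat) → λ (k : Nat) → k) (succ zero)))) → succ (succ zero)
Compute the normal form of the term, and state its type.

resulting normal form:
  λ (u : Eq (Eq Nat (succ (succ (succ (succ zero)))) (succ (succ (succ (succ zero))))) (refl Nat (succ (succ (succ (succ zero))))) (refl Nat (succ (succ (succ (succ zero)))))) → succ (succ zero)
inferred type:
  (u : Eq (Eq Nat (succ (succ (succ (succ zero)))) (succ (succ (succ (succ zero))))) (refl Nat (succ (succ (succ (succ zero))))) (refl Nat (succ (succ (succ (succ zero)))))) → Nat


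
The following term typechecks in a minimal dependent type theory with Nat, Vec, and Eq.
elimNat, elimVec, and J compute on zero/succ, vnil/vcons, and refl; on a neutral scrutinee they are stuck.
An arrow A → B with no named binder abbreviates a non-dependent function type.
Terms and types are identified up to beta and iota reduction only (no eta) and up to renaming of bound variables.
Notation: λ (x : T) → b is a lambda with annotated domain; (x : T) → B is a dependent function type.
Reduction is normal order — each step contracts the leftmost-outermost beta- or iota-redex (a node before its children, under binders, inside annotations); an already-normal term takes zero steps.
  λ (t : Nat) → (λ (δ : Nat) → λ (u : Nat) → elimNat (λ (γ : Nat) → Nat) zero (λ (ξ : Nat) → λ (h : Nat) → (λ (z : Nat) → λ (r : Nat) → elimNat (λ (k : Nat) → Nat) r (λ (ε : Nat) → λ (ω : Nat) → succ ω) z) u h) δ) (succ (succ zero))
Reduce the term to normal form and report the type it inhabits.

resulting normal form:
  λ (t : Nat) → λ (δ : Nat) → elimNat (λ (u : Nat) → Nat) (elimNat (λ (γ : Nat) → Nat) zero (λ (ξ : Nat) → λ (h : Nat) → succ h) δ) (λ (z : Nat) → λ (r : Nat) → succ r) δ
the term's type:
  Nat → Nat → Nat


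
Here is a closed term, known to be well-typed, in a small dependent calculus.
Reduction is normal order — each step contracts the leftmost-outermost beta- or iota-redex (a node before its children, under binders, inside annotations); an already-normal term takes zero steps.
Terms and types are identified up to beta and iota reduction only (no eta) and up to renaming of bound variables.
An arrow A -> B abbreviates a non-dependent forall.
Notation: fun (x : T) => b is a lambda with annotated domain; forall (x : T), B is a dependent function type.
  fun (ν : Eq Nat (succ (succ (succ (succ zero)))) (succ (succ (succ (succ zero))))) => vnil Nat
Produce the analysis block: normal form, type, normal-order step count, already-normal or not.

reduced normal form:
  fun (ν : Eq Nat (succ (succ (succ (succ zero)))) (succ (succ (succ (succ zero))))) => vnil Nat
inferred type:
  Eq Nat (succ (succ (succ (succ zero)))) (succ (succ (succ (succ zero)))) -> Vec Nat zero
normal-order step count: 0
term was already normal: yes


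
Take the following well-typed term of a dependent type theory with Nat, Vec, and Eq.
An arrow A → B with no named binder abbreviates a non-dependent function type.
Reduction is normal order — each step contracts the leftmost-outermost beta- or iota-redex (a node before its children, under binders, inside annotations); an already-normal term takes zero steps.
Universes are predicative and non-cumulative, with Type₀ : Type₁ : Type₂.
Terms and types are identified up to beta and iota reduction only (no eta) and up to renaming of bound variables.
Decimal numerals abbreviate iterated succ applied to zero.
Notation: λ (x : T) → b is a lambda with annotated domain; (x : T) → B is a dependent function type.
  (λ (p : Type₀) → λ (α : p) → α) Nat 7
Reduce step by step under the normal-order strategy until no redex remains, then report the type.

normal-order reduction sequence:
  (λ (p : Type₀) → λ (α : p) → α) Nat 7
  ~> (λ (p : Nat) → p) 7
  ~> 7
the term's type:
  Nat


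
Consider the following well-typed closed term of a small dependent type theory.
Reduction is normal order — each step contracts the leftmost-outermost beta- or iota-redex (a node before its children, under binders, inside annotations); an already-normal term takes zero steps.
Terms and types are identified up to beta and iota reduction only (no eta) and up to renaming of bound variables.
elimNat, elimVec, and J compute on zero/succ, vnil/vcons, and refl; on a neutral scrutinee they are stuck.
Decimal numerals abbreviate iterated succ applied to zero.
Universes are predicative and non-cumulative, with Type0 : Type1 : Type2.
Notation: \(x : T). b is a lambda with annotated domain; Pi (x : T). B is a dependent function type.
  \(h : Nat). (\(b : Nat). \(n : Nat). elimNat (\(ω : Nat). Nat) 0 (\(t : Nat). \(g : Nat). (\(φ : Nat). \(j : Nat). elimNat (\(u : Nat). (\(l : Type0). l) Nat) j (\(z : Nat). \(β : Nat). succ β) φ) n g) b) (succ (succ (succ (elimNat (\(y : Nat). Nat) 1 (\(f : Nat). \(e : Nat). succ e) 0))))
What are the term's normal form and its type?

reduced normal form:
  \(h : Nat). \(b : Nat). elimNat (\(n : Nat). Nat) (elimNat (\(ω : Nat). Nat) (elimNat (\(t : Nat). Nat) (elimNat (\(g : Nat). Nat) 0 (\(φ : Nat). \(j : Nat). succ j) b) (\(u : Nat). \(l : Nat). succ l) b) (\(z : Nat). \(β : Nat). succ β) b) (\(y : Nat). \(f : Nat). succ f) b
type:
  Pi (h : Nat). Pi (b : Nat). Nat


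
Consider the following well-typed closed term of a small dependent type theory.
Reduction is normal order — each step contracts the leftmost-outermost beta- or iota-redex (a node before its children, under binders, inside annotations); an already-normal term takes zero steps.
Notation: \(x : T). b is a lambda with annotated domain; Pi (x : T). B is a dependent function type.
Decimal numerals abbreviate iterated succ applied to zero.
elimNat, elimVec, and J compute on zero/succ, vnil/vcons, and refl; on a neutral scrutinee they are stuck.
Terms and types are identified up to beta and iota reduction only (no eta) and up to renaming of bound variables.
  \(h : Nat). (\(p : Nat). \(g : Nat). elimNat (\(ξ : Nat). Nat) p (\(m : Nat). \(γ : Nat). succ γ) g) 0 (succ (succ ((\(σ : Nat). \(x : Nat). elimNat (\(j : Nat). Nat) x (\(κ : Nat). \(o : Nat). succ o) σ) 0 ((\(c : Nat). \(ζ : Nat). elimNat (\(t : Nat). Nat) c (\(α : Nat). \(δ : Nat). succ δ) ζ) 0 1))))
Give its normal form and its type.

resulting normal form:
  \(h : Nat). 3
the term's type:
  Pi (h : Nat). Nat
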